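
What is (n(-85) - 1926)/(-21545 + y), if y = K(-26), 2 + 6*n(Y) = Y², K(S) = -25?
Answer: 4333/129420 ≈ 0.033480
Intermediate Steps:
n(Y) = -⅓ + Y²/6
y = -25
(n(-85) - 1926)/(-21545 + y) = ((-⅓ + (⅙)*(-85)²) - 1926)/(-21545 - 25) = ((-⅓ + (⅙)*7225) - 1926)/(-21570) = ((-⅓ + 7225/6) - 1926)*(-1/21570) = (7223/6 - 1926)*(-1/21570) = -4333/6*(-1/21570) = 4333/129420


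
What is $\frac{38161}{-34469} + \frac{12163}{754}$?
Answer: $\frac{390473053}{25989626} \approx 15.024$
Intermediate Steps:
$\frac{38161}{-34469} + \frac{12163}{754} = 38161 \left(- \frac{1}{34469}\right) + 12163 \cdot \frac{1}{754} = - \frac{38161}{34469} + \frac{12163}{754} = \frac{390473053}{25989626}$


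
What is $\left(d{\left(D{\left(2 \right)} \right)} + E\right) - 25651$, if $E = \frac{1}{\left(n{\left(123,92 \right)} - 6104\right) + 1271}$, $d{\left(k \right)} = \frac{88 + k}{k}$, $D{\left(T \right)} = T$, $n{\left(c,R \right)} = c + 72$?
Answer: $- \frac{118760629}{4638} \approx -25606.0$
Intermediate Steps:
$n{\left(c,R \right)} = 72 + c$
$d{\left(k \right)} = \frac{88 + k}{k}$
$E = - \frac{1}{4638}$ ($E = \frac{1}{\left(\left(72 + 123\right) - 6104\right) + 1271} = \frac{1}{\left(195 - 6104\right) + 1271} = \frac{1}{-5909 + 1271} = \frac{1}{-4638} = - \frac{1}{4638} \approx -0.00021561$)
$\left(d{\left(D{\left(2 \right)} \right)} + E\right) - 25651 = \left(\frac{88 + 2}{2} - \frac{1}{4638}\right) - 25651 = \left(\frac{1}{2} \cdot 90 - \frac{1}{4638}\right) - 25651 = \left(45 - \frac{1}{4638}\right) - 25651 = \frac{208709}{4638} - 25651 = - \frac{118760629}{4638}$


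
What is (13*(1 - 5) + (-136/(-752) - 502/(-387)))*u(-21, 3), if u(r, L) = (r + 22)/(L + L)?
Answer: -1837889/218268 ≈ -8.4203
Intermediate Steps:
u(r, L) = (22 + r)/(2*L) (u(r, L) = (22 + r)/((2*L)) = (22 + r)*(1/(2*L)) = (22 + r)/(2*L))
(13*(1 - 5) + (-136/(-752) - 502/(-387)))*u(-21, 3) = (13*(1 - 5) + (-136/(-752) - 502/(-387)))*((½)*(22 - 21)/3) = (13*(-4) + (-136*(-1/752) - 502*(-1/387)))*((½)*(⅓)*1) = (-52 + (17/94 + 502/387))*(⅙) = (-52 + 53767/36378)*(⅙) = -1837889/36378*⅙ = -1837889/218268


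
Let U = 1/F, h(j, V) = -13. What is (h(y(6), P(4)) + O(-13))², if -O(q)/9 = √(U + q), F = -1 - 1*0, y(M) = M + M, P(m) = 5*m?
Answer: -965 + 234*I*√14 ≈ -965.0 + 875.55*I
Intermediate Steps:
y(M) = 2*M
F = -1 (F = -1 + 0 = -1)
U = -1 (U = 1/(-1) = -1)
O(q) = -9*√(-1 + q)
(h(y(6), P(4)) + O(-13))² = (-13 - 9*√(-1 - 13))² = (-13 - 9*I*√14)²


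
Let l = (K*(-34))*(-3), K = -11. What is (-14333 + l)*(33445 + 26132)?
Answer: -920762535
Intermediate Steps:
l = -1122 (l = -11*(-34)*(-3) = 374*(-3) = -1122)
(-14333 + l)*(33445 + 26132) = (-14333 - 1122)*(33445 + 26132) = -15455*59577 = -920762535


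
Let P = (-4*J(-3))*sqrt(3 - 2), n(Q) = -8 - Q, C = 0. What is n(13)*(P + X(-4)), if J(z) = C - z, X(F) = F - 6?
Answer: 462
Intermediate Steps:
X(F) = -6 + F
J(z) = -z (J(z) = 0 - z = -z)
P = -12 (P = (-(-4)*(-3))*sqrt(3 - 2) = (-4*3)*sqrt(1) = -12*1 = -12)
n(13)*(P + X(-4)) = (-8 - 1*13)*(-12 + (-6 - 4)) = (-8 - 13)*(-12 - 10) = -21*(-22) = 462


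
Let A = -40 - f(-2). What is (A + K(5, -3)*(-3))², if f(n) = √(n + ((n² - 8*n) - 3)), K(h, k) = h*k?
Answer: (5 - √15)² ≈ 1.2702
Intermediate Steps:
f(n) = √(-3 + n² - 7*n) (f(n) = √(n + (-3 + n² - 8*n)) = √(-3 + n² - 7*n))
A = -40 - √15 (A = -40 - √(-3 + (-2)² - 7*(-2)) = -40 - √(-3 + 4 + 14) = -40 - √15 ≈ -43.873)
(A + K(5, -3)*(-3))² = ((-40 - √15) + (5*(-3))*(-3))² = ((-40 - √15) - 15*(-3))² = ((-40 - √15) + 45)² = (5 - √15)²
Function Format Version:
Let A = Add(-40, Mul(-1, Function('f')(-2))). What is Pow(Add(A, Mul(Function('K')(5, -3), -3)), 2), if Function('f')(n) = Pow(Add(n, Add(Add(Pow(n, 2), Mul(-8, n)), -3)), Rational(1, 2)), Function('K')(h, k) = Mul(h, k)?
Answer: Pow(Add(5, Mul(-1, Pow(15, Rational(1, 2)))), 2) ≈ 1.2702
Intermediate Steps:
Function('f')(n) = Pow(Add(-3, Pow(n, 2), Mul(-7, n)), Rational(1, 2)) (Function('f')(n) = Pow(Add(n, Add(-3, Pow(n, 2), Mul(-8, n))), Rational(1, 2)) = Pow(Add(-3, Pow(n, 2), Mul(-7, n)), Rational(1, 2)))
A = Add(-40, Mul(-1, Pow(15, Rational(1, 2)))) (A = Add(-40, Mul(-1, Pow(Add(-3, Pow(-2, 2), Mul(-7, -2)), Rational(1, 2)))) = Add(-40, Mul(-1, Pow(Add(-3, 4, 14), Rational(1, 2)))) = Add(-40, Mul(-1, Pow(15, Rational(1, 2)))) ≈ -43.873)
Pow(Add(A, Mul(Function('K')(5, -3), -3)), 2) = Pow(Add(Add(-40, Mul(-1, Pow(15, Rational(1, 2)))), Mul(Mul(5, -3), -3)), 2) = Pow(Add(Add(-40, Mul(-1, Pow(15, Rational(1, 2)))), Mul(-15, -3)), 2) = Pow(Add(Add(-40, Mul(-1, Pow(15, Rational(1, 2)))), 45), 2) = Pow(Add(5, Mul(-1, Pow(15, Rational(1, 2)))), 2)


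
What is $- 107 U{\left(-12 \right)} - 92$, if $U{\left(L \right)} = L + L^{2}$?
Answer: $-14216$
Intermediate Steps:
$- 107 U{\left(-12 \right)} - 92 = - 107 \left(- 12 \left(1 - 12\right)\right) - 92 = - 107 \left(\left(-12\right) \left(-11\right)\right) - 92 = \left(-107\right) 132 - 92 = -14124 - 92 = -14216$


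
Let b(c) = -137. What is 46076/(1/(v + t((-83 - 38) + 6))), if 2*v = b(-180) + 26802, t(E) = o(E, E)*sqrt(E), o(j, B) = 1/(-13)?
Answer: 614308270 - 46076*I*sqrt(115)/13 ≈ 6.1431e+8 - 38008.0*I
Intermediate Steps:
o(j, B) = -1/13
t(E) = -sqrt(E)/13
v = 26665/2 (v = (-137 + 26802)/2 = (1/2)*26665 = 26665/2 ≈ 13333.)
46076/(1/(v + t((-83 - 38) + 6))) = 46076/(1/(26665/2 - sqrt((-83 - 38) + 6)/13)) = 46076/(1/(26665/2 - sqrt(-121 + 6)/13)) = 46076/(1/(26665/2 - I*sqrt(115)/13)) = 46076*(26665/2 - I*sqrt(115)/13) = 614308270 - 46076*I*sqrt(115)/13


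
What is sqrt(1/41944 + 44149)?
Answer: sqrt(396282130598)/2996 ≈ 210.12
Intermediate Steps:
sqrt(1/41944 + 44149) = sqrt(1851785657/41944) = sqrt(396282130598)/2996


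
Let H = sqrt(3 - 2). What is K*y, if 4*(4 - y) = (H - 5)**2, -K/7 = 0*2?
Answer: 0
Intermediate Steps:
H = 1 (H = sqrt(1) = 1)
K = 0 (K = -0*2 = -7*0 = 0)
y = 0 (y = 4 - (1 - 5)**2/4 = 4 - 1/4*(-4)**2 = 4 - 1/4*16 = 4 - 4 = 0)
K*y = 0*0 = 0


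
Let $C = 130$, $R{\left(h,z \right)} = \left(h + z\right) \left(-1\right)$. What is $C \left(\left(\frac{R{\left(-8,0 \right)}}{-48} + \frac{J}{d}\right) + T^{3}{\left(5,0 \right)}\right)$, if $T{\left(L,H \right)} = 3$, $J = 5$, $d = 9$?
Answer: $\frac{32045}{9} \approx 3560.6$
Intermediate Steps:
$R{\left(h,z \right)} = - h - z$
$C \left(\left(\frac{R{\left(-8,0 \right)}}{-48} + \frac{J}{d}\right) + T^{3}{\left(5,0 \right)}\right) = 130 \left(\left(\frac{\left(-1\right) \left(-8\right) - 0}{-48} + \frac{5}{9}\right) + 3^{3}\right) = 130 \left(\left(\left(8 + 0\right) \left(- \frac{1}{48}\right) + 5 \cdot \frac{1}{9}\right) + 27\right) = 130 \left(\left(8 \left(- \frac{1}{48}\right) + \frac{5}{9}\right) + 27\right) = 130 \left(\left(- \frac{1}{6} + \frac{5}{9}\right) + 27\right) = 130 \left(\frac{7}{18} + 27\right) = 130 \cdot \frac{493}{18} = \frac{32045}{9}$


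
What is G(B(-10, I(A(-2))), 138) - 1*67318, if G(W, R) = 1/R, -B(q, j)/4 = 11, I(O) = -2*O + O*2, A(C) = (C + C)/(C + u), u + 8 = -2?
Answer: -9289883/138 ≈ -67318.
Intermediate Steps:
u = -10 (u = -8 - 2 = -10)
A(C) = 2*C/(-10 + C) (A(C) = (C + C)/(C - 10) = (2*C)/(-10 + C) = 2*C/(-10 + C))
I(O) = 0 (I(O) = -2*O + 2*O = 0)
B(q, j) = -44 (B(q, j) = -4*11 = -44)
G(B(-10, I(A(-2))), 138) - 1*67318 = 1/138 - 1*67318 = 1/138 - 67318 = -9289883/138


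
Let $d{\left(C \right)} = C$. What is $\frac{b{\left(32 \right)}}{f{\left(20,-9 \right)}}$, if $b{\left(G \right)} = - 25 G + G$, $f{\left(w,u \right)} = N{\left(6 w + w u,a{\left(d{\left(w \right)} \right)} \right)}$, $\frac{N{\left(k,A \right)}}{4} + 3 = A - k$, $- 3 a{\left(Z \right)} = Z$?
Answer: $- \frac{576}{151} \approx -3.8146$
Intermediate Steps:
$a{\left(Z \right)} = - \frac{Z}{3}$
$N{\left(k,A \right)} = -12 - 4 k + 4 A$ ($N{\left(k,A \right)} = -12 + 4 \left(A - k\right) = -12 + \left(- 4 k + 4 A\right) = -12 - 4 k + 4 A$)
$f{\left(w,u \right)} = -12 - \frac{76 w}{3} - 4 u w$ ($f{\left(w,u \right)} = -12 - 4 \left(6 w + w u\right) + 4 \left(- \frac{w}{3}\right) = -12 - 4 \left(6 w + u w\right) - \frac{4 w}{3} = -12 - \left(24 w + 4 u w\right) - \frac{4 w}{3} = -12 - \frac{76 w}{3} - 4 u w$)
$b{\left(G \right)} = - 24 G$
$\frac{b{\left(32 \right)}}{f{\left(20,-9 \right)}} = \frac{\left(-24\right) 32}{-12 - \frac{1520}{3} - \left(-36\right) 20} = - \frac{768}{-12 - \frac{1520}{3} + 720} = - \frac{768}{\frac{604}{3}} = \left(-768\right) \frac{3}{604} = - \frac{576}{151}$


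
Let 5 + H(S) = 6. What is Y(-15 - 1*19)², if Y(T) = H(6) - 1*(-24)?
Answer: 625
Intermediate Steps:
H(S) = 1 (H(S) = -5 + 6 = 1)
Y(T) = 25 (Y(T) = 1 - 1*(-24) = 1 + 24 = 25)
Y(-15 - 1*19)² = 25² = 625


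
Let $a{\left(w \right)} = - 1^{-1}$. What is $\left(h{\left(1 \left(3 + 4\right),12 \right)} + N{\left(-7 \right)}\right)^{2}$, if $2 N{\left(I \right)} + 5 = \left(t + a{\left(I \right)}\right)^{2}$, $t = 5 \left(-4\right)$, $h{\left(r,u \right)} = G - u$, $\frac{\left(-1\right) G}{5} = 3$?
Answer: $36481$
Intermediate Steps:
$G = -15$ ($G = \left(-5\right) 3 = -15$)
$h{\left(r,u \right)} = -15 - u$
$t = -20$
$a{\left(w \right)} = -1$ ($a{\left(w \right)} = \left(-1\right) 1 = -1$)
$N{\left(I \right)} = 218$ ($N{\left(I \right)} = - \frac{5}{2} + \frac{\left(-20 - 1\right)^{2}}{2} = - \frac{5}{2} + \frac{\left(-21\right)^{2}}{2} = - \frac{5}{2} + \frac{1}{2} \cdot 441 = - \frac{5}{2} + \frac{441}{2} = 218$)
$\left(h{\left(1 \left(3 + 4\right),12 \right)} + N{\left(-7 \right)}\right)^{2} = \left(\left(-15 - 12\right) + 218\right)^{2} = \left(-27 + 218\right)^{2} = 191^{2} = 36481$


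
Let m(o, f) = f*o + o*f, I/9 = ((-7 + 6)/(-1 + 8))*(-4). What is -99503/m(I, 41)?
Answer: -696521/2952 ≈ -235.95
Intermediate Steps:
I = 36/7 (I = 9*(((-7 + 6)/(-1 + 8))*(-4)) = 9*(-1/7*(-4)) = 9*(4/7) = 36/7 ≈ 5.1429)
m(o, f) = 2*f*o (m(o, f) = f*o + f*o = 2*f*o)
-99503/m(I, 41) = -99503/(2*41*(36/7)) = -99503/2952/7 = -99503*7/2952 = -696521/2952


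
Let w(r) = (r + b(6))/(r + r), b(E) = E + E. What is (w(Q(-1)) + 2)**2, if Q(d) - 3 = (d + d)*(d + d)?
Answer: 2209/196 ≈ 11.270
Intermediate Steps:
b(E) = 2*E
Q(d) = 3 + 4*d**2 (Q(d) = 3 + (d + d)*(d + d) = 3 + (2*d)*(2*d) = 3 + 4*d**2)
w(r) = (12 + r)/(2*r) (w(r) = (r + 2*6)/(r + r) = (r + 12)/((2*r)) = (12 + r)*(1/(2*r)) = (12 + r)/(2*r))
(w(Q(-1)) + 2)**2 = ((12 + (3 + 4*(-1)**2))/(2*(3 + 4*(-1)**2)) + 2)**2 = ((12 + (3 + 4*1))/(2*(3 + 4*1)) + 2)**2 = ((12 + (3 + 4))/(2*(3 + 4)) + 2)**2 = ((1/2)*(12 + 7)/7 + 2)**2 = ((1/2)*(1/7)*19 + 2)**2 = (19/14 + 2)**2 = (47/14)**2 = 2209/196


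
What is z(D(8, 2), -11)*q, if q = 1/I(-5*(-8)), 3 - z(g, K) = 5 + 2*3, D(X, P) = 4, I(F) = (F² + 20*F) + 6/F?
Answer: -160/48003 ≈ -0.0033331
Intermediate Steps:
I(F) = F² + 6/F + 20*F
z(g, K) = -8 (z(g, K) = 3 - (5 + 2*3) = 3 - (5 + 6) = 3 - 1*11 = 3 - 11 = -8)
q = 20/48003 (q = 1/((6 + (-5*(-8))²*(20 - 5*(-8)))/((-5*(-8)))) = 1/((6 + 40²*(20 + 40))/40) = 1/((6 + 1600*60)/40) = 1/((6 + 96000)/40) = 1/((1/40)*96006) = 1/(48003/20) = 20/48003 ≈ 0.00041664)
z(D(8, 2), -11)*q = -8*20/48003 = -160/48003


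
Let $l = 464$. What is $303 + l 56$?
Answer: $26287$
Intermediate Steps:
$303 + l 56 = 303 + 464 \cdot 56 = 303 + 25984 = 26287$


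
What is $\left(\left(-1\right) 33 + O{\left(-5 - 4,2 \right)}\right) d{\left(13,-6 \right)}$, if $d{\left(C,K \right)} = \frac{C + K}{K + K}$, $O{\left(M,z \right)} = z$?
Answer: $\frac{217}{12} \approx 18.083$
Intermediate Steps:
$d{\left(C,K \right)} = \frac{C + K}{2 K}$
$\left(\left(-1\right) 33 + O{\left(-5 - 4,2 \right)}\right) d{\left(13,-6 \right)} = \left(\left(-1\right) 33 + 2\right) \frac{13 - 6}{2 \left(-6\right)} = \left(-33 + 2\right) \frac{1}{2} \left(- \frac{1}{6}\right) 7 = \left(-31\right) \left(- \frac{7}{12}\right) = \frac{217}{12}$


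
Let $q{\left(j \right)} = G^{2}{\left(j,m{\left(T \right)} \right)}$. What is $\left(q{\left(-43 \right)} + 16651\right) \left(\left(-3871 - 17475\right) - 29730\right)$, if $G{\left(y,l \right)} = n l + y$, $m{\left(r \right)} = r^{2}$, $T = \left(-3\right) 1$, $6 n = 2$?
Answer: $-932188076$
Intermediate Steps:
$n = \frac{1}{3}$ ($n = \frac{1}{6} \cdot 2 = \frac{1}{3} \approx 0.33333$)
$T = -3$
$G{\left(y,l \right)} = y + \frac{l}{3}$ ($G{\left(y,l \right)} = \frac{l}{3} + y = y + \frac{l}{3}$)
$q{\left(j \right)} = \left(3 + j\right)^{2}$ ($q{\left(j \right)} = \left(j + \frac{\left(-3\right)^{2}}{3}\right)^{2} = \left(j + \frac{1}{3} \cdot 9\right)^{2} = \left(j + 3\right)^{2} = \left(3 + j\right)^{2}$)
$\left(q{\left(-43 \right)} + 16651\right) \left(\left(-3871 - 17475\right) - 29730\right) = \left(\left(3 - 43\right)^{2} + 16651\right) \left(\left(-3871 - 17475\right) - 29730\right) = \left(\left(-40\right)^{2} + 16651\right) \left(\left(-3871 - 17475\right) - 29730\right) = \left(1600 + 16651\right) \left(-21346 - 29730\right) = 18251 \left(-51076\right) = -932188076$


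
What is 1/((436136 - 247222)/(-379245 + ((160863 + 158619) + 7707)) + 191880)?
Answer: 26028/4994158183 ≈ 5.2117e-6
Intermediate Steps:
1/((436136 - 247222)/(-379245 + ((160863 + 158619) + 7707)) + 191880) = 1/(188914/(-379245 + (319482 + 7707)) + 191880) = 1/(188914/(-379245 + 327189) + 191880) = 1/(188914/(-52056) + 191880) = 1/(188914*(-1/52056) + 191880) = 1/(-94457/26028 + 191880) = 1/(4994158183/26028) = 26028/4994158183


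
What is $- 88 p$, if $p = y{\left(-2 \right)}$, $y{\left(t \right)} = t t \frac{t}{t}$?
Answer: $-352$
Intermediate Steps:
$y{\left(t \right)} = t^{2}$ ($y{\left(t \right)} = t^{2} \cdot 1 = t^{2}$)
$p = 4$ ($p = \left(-2\right)^{2} = 4$)
$- 88 p = \left(-88\right) 4 = -352$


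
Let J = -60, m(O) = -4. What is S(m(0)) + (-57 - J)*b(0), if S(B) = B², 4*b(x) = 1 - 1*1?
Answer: 16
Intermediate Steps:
b(x) = 0 (b(x) = (1 - 1*1)/4 = (1 - 1)/4 = (¼)*0 = 0)
S(m(0)) + (-57 - J)*b(0) = (-4)² + (-57 - 1*(-60))*0 = 16 + (-57 + 60)*0 = 16 + 3*0 = 16 + 0 = 16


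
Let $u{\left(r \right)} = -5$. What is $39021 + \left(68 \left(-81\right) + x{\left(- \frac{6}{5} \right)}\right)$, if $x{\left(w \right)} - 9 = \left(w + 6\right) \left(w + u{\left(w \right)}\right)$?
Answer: $\frac{837306}{25} \approx 33492.0$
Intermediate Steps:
$x{\left(w \right)} = 9 + \left(-5 + w\right) \left(6 + w\right)$ ($x{\left(w \right)} = 9 + \left(w + 6\right) \left(w - 5\right) = 9 + \left(6 + w\right) \left(-5 + w\right) = 9 + \left(-5 + w\right) \left(6 + w\right)$)
$39021 + \left(68 \left(-81\right) + x{\left(- \frac{6}{5} \right)}\right) = 39021 + \left(68 \left(-81\right) - \left(21 - \frac{36}{25} + \frac{6}{5}\right)\right) = 39021 - \frac{138219}{25} = \frac{837306}{25}$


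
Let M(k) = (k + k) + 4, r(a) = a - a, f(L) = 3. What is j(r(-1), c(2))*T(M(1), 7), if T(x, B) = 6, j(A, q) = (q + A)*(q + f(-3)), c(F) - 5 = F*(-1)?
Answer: 108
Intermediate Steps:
c(F) = 5 - F (c(F) = 5 + F*(-1) = 5 - F)
r(a) = 0
j(A, q) = (3 + q)*(A + q) (j(A, q) = (q + A)*(q + 3) = (A + q)*(3 + q) = (3 + q)*(A + q))
M(k) = 4 + 2*k (M(k) = 2*k + 4 = 4 + 2*k)
j(r(-1), c(2))*T(M(1), 7) = ((5 - 1*2)**2 + 3*0 + 3*(5 - 1*2) + 0*(5 - 1*2))*6 = ((5 - 2)**2 + 0 + 3*(5 - 2) + 0*(5 - 2))*6 = (3**2 + 0 + 3*3 + 0*3)*6 = (9 + 0 + 9 + 0)*6 = 18*6 = 108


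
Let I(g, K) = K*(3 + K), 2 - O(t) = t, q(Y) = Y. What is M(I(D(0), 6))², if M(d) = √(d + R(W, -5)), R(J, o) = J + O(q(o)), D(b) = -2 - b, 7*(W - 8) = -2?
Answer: 481/7 ≈ 68.714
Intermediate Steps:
W = 54/7 (W = 8 + (⅐)*(-2) = 8 - 2/7 = 54/7 ≈ 7.7143)
O(t) = 2 - t
R(J, o) = 2 + J - o (R(J, o) = J + (2 - o) = 2 + J - o)
M(d) = √(103/7 + d) (M(d) = √(d + (2 + 54/7 - 1*(-5))) = √(d + (2 + 54/7 + 5)) = √(d + 103/7) = √(103/7 + d))
M(I(D(0), 6))² = (√(721 + 49*(6*(3 + 6)))/7)² = (√(721 + 49*(6*9))/7)² = (√(721 + 49*54)/7)² = (√(721 + 2646)/7)² = (√3367/7)² = 481/7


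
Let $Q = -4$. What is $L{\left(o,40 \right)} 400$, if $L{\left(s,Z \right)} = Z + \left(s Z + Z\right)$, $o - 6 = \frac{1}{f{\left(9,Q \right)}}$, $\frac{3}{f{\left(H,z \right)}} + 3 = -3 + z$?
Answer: $\frac{224000}{3} \approx 74667.0$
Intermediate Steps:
$f{\left(H,z \right)} = \frac{3}{-6 + z}$ ($f{\left(H,z \right)} = \frac{3}{-3 + \left(-3 + z\right)} = \frac{3}{-6 + z}$)
$o = \frac{8}{3}$ ($o = 6 + \frac{1}{3 \frac{1}{-6 - 4}} = 6 + \frac{1}{3 \frac{1}{-10}} = 6 + \frac{1}{3 \left(- \frac{1}{10}\right)} = 6 + \frac{1}{- \frac{3}{10}} = 6 - \frac{10}{3} = \frac{8}{3} \approx 2.6667$)
$L{\left(s,Z \right)} = 2 Z + Z s$ ($L{\left(s,Z \right)} = Z + \left(Z s + Z\right) = Z + \left(Z + Z s\right) = 2 Z + Z s$)
$L{\left(o,40 \right)} 400 = 40 \left(2 + \frac{8}{3}\right) 400 = 40 \cdot \frac{14}{3} \cdot 400 = \frac{560}{3} \cdot 400 = \frac{224000}{3}$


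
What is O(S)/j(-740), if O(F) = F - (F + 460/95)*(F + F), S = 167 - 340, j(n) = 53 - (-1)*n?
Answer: 1108757/13053 ≈ 84.943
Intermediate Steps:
j(n) = 53 + n
S = -173
O(F) = F - 2*F*(92/19 + F) (O(F) = F - (F + 460*(1/95))*2*F = F - (F + 92/19)*2*F = F - (92/19 + F)*2*F = F - 2*F*(92/19 + F))
O(S)/j(-740) = (-1/19*(-173)*(165 + 38*(-173)))/(53 - 740) = -1/19*(-173)*(165 - 6574)/(-687) = -1/19*(-173)*(-6409)*(-1/687) = -1108757/19*(-1/687) = 1108757/13053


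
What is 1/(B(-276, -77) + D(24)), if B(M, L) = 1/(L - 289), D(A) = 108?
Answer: 366/39527 ≈ 0.0092595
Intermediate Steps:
B(M, L) = 1/(-289 + L)
1/(B(-276, -77) + D(24)) = 1/(1/(-289 - 77) + 108) = 1/(1/(-366) + 108) = 1/(-1/366 + 108) = 1/(39527/366) = 366/39527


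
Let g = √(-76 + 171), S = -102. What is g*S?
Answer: -102*√95 ≈ -994.17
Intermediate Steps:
g = √95 ≈ 9.7468
g*S = √95*(-102) = -102*√95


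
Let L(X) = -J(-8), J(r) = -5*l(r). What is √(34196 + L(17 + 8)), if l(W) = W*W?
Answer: 2*√8629 ≈ 185.78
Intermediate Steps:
l(W) = W²
J(r) = -5*r²
L(X) = 320 (L(X) = -(-5)*(-8)² = -(-5)*64 = -1*(-320) = 320)
√(34196 + L(17 + 8)) = √(34196 + 320) = √34516 = 2*√8629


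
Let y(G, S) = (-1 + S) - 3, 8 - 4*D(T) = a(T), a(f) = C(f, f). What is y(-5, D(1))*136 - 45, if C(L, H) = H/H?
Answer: -351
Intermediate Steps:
C(L, H) = 1
a(f) = 1
D(T) = 7/4 (D(T) = 2 - 1/4*1 = 2 - 1/4 = 7/4)
y(G, S) = -4 + S
y(-5, D(1))*136 - 45 = (-4 + 7/4)*136 - 45 = -9/4*136 - 45 = -306 - 45 = -351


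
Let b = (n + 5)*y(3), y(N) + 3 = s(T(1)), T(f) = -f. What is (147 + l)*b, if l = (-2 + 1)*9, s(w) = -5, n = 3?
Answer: -8832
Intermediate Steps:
y(N) = -8 (y(N) = -3 - 5 = -8)
b = -64 (b = (3 + 5)*(-8) = 8*(-8) = -64)
l = -9 (l = -1*9 = -9)
(147 + l)*b = (147 - 9)*(-64) = 138*(-64) = -8832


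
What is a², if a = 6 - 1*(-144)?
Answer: 22500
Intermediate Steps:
a = 150 (a = 6 + 144 = 150)
a² = 150² = 22500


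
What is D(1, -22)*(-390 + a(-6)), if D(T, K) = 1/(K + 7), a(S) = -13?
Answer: 403/15 ≈ 26.867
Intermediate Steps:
D(T, K) = 1/(7 + K)
D(1, -22)*(-390 + a(-6)) = (-390 - 13)/(7 - 22) = -403/(-15) = -1/15*(-403) = 403/15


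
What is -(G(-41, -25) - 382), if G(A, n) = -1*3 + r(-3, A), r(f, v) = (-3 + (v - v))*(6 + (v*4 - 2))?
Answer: -95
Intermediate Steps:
r(f, v) = -12 - 12*v (r(f, v) = (-3 + 0)*(6 + (4*v - 2)) = -3*(6 + (-2 + 4*v)) = -3*(4 + 4*v) = -12 - 12*v)
G(A, n) = -15 - 12*A (G(A, n) = -1*3 + (-12 - 12*A) = -3 + (-12 - 12*A) = -15 - 12*A)
-(G(-41, -25) - 382) = -((-15 - 12*(-41)) - 382) = -((-15 + 492) - 382) = -(477 - 382) = -1*95 = -95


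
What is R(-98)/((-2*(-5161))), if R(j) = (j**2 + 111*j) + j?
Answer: -686/5161 ≈ -0.13292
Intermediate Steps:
R(j) = j**2 + 112*j
R(-98)/((-2*(-5161))) = (-98*(112 - 98))/((-2*(-5161))) = -98*14/10322 = -1372*1/10322 = -686/5161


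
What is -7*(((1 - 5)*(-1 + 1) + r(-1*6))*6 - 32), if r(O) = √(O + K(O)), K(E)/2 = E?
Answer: 224 - 126*I*√2 ≈ 224.0 - 178.19*I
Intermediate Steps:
K(E) = 2*E
r(O) = √3*√O (r(O) = √(O + 2*O) = √(3*O) = √3*√O)
-7*(((1 - 5)*(-1 + 1) + r(-1*6))*6 - 32) = -7*(((1 - 5)*(-1 + 1) + √3*√(-1*6))*6 - 32) = -7*((-4*0 + √3*√(-6))*6 - 32) = -7*((0 + √3*(I*√6))*6 - 32) = -7*((0 + 3*I*√2)*6 - 32) = -7*((3*I*√2)*6 - 32) = -7*(18*I*√2 - 32) = -7*(-32 + 18*I*√2) = 224 - 126*I*√2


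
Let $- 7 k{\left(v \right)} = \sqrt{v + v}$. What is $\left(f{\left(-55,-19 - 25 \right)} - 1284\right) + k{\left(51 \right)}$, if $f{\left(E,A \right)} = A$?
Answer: $-1328 - \frac{\sqrt{102}}{7} \approx -1329.4$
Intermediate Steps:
$k{\left(v \right)} = - \frac{\sqrt{2} \sqrt{v}}{7}$ ($k{\left(v \right)} = - \frac{\sqrt{v + v}}{7} = - \frac{\sqrt{2 v}}{7} = - \frac{\sqrt{2} \sqrt{v}}{7}$)
$\left(f{\left(-55,-19 - 25 \right)} - 1284\right) + k{\left(51 \right)} = \left(\left(-19 - 25\right) - 1284\right) - \frac{\sqrt{2} \sqrt{51}}{7} = \left(-44 - 1284\right) - \frac{\sqrt{102}}{7} = -1328 - \frac{\sqrt{102}}{7}$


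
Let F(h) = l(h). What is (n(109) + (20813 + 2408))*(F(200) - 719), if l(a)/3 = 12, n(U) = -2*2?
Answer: -15857211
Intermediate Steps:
n(U) = -4
l(a) = 36 (l(a) = 3*12 = 36)
F(h) = 36
(n(109) + (20813 + 2408))*(F(200) - 719) = (-4 + (20813 + 2408))*(36 - 719) = (-4 + 23221)*(-683) = 23217*(-683) = -15857211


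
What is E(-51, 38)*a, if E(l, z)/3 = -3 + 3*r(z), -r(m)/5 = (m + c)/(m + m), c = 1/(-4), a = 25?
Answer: -238275/304 ≈ -783.80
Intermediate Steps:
c = -1/4 ≈ -0.25000
r(m) = -5*(-1/4 + m)/(2*m) (r(m) = -5*(m - 1/4)/(m + m) = -5*(-1/4 + m)/(2*m))
E(l, z) = -9 + 45*(1 - 4*z)/(8*z) (E(l, z) = 3*(-3 + 3*(5*(1 - 4*z)/(8*z))) = 3*(-3 + 15*(1 - 4*z)/(8*z)) = -9 + 45*(1 - 4*z)/(8*z))
E(-51, 38)*a = ((9/8)*(5 - 28*38)/38)*25 = ((9/8)*(1/38)*(5 - 1064))*25 = ((9/8)*(1/38)*(-1059))*25 = -9531/304*25 = -238275/304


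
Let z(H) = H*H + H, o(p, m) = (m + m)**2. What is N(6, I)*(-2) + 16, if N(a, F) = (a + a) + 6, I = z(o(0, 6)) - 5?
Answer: -20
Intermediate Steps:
o(p, m) = 4*m**2 (o(p, m) = (2*m)**2 = 4*m**2)
z(H) = H + H**2 (z(H) = H**2 + H = H + H**2)
I = 20875 (I = (4*6**2)*(1 + 4*6**2) - 5 = (4*36)*(1 + 4*36) - 5 = 144*(1 + 144) - 5 = 144*145 - 5 = 20880 - 5 = 20875)
N(a, F) = 6 + 2*a (N(a, F) = 2*a + 6 = 6 + 2*a)
N(6, I)*(-2) + 16 = (6 + 2*6)*(-2) + 16 = (6 + 12)*(-2) + 16 = 18*(-2) + 16 = -36 + 16 = -20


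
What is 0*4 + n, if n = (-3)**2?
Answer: 9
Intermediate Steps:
n = 9
0*4 + n = 0*4 + 9 = 0 + 9 = 9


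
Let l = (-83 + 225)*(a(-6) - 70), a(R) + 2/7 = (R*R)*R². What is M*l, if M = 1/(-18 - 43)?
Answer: -1218360/427 ≈ -2853.3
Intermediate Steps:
M = -1/61 (M = 1/(-61) = -1/61 ≈ -0.016393)
a(R) = -2/7 + R⁴ (a(R) = -2/7 + (R*R)*R² = -2/7 + R²*R² = -2/7 + R⁴)
l = 1218360/7 (l = (-83 + 225)*((-2/7 + (-6)⁴) - 70) = 142*((-2/7 + 1296) - 70) = 142*(9070/7 - 70) = 142*(8580/7) = 1218360/7 ≈ 1.7405e+5)
M*l = -1/61*1218360/7 = -1218360/427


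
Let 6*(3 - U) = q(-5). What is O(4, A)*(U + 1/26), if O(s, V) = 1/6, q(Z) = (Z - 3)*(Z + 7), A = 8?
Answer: 445/468 ≈ 0.95085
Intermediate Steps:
q(Z) = (-3 + Z)*(7 + Z)
O(s, V) = ⅙
U = 17/3 (U = 3 - (-21 + (-5)² + 4*(-5))/6 = 3 - (-21 + 25 - 20)/6 = 3 - ⅙*(-16) = 3 + 8/3 = 17/3 ≈ 5.6667)
O(4, A)*(U + 1/26) = (17/3 + 1/26)/6 = (⅙)*(445/78) = 445/468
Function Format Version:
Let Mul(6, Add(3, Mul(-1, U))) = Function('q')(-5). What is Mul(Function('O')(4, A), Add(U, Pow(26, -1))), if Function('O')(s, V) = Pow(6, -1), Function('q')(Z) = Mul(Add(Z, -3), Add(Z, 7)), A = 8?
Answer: Rational(445, 468) ≈ 0.95085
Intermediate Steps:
Function('q')(Z) = Mul(Add(-3, Z), Add(7, Z))
Function('O')(s, V) = Rational(1, 6)
U = Rational(17, 3) (U = Add(3, Mul(Rational(-1, 6), Add(-21, Pow(-5, 2), Mul(4, -5)))) = Add(3, Mul(Rational(-1, 6), Add(-21, 25, -20))) = Add(3, Mul(Rational(-1, 6), -16)) = Add(3, Rational(8, 3)) = Rational(17, 3) ≈ 5.6667)
Mul(Function('O')(4, A), Add(U, Pow(26, -1))) = Mul(Rational(1, 6), Add(Rational(17, 3), Pow(26, -1))) = Mul(Rational(1, 6), Add(Rational(17, 3), Rational(1, 26))) = Mul(Rational(1, 6), Rational(445, 78)) = Rational(445, 468)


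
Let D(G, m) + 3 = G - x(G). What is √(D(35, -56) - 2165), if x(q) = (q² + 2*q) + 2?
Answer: 7*I*√70 ≈ 58.566*I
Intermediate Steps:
x(q) = 2 + q² + 2*q
D(G, m) = -5 - G - G² (D(G, m) = -3 + (G - (2 + G² + 2*G)) = -3 + (G + (-2 - G² - 2*G)) = -3 + (-2 - G - G²) = -5 - G - G²)
√(D(35, -56) - 2165) = √((-5 - 1*35 - 1*35²) - 2165) = √((-5 - 35 - 1*1225) - 2165) = √((-5 - 35 - 1225) - 2165) = √(-1265 - 2165) = √(-3430) = 7*I*√70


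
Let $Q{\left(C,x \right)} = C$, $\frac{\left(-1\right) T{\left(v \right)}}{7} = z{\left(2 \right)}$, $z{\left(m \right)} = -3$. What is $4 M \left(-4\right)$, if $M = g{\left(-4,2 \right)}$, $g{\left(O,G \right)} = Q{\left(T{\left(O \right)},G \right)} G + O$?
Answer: $-608$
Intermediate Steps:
$T{\left(v \right)} = 21$ ($T{\left(v \right)} = \left(-7\right) \left(-3\right) = 21$)
$g{\left(O,G \right)} = O + 21 G$ ($g{\left(O,G \right)} = 21 G + O = O + 21 G$)
$M = 38$ ($M = -4 + 21 \cdot 2 = -4 + 42 = 38$)
$4 M \left(-4\right) = 4 \cdot 38 \left(-4\right) = 152 \left(-4\right) = -608$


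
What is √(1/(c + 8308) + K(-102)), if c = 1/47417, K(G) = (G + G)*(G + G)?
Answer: √6458348268561974027133/393940437 ≈ 204.00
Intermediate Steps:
K(G) = 4*G² (K(G) = (2*G)*(2*G) = 4*G²)
c = 1/47417 ≈ 2.1089e-5
√(1/(c + 8308) + K(-102)) = √(1/(1/47417 + 8308) + 4*(-102)²) = √(1/(393940437/47417) + 4*10404) = √(47417/393940437 + 41616) = √(16394225273609/393940437) = √6458348268561974027133/393940437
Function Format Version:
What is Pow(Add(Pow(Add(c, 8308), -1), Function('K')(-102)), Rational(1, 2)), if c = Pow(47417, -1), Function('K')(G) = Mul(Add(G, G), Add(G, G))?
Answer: Mul(Rational(1, 393940437), Pow(6458348268561974027133, Rational(1, 2))) ≈ 204.00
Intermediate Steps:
Function('K')(G) = Mul(4, Pow(G, 2)) (Function('K')(G) = Mul(Mul(2, G), Mul(2, G)) = Mul(4, Pow(G, 2)))
c = Rational(1, 47417) ≈ 2.1089e-5
Pow(Add(Pow(Add(c, 8308), -1), Function('K')(-102)), Rational(1, 2)) = Pow(Add(Pow(Add(Rational(1, 47417), 8308), -1), Mul(4, Pow(-102, 2))), Rational(1, 2)) = Pow(Add(Pow(Rational(393940437, 47417), -1), Mul(4, 10404)), Rational(1, 2)) = Pow(Add(Rational(47417, 393940437), 41616), Rational(1, 2)) = Pow(Rational(16394225273609, 393940437), Rational(1, 2)) = Mul(Rational(1, 393940437), Pow(6458348268561974027133, Rational(1, 2)))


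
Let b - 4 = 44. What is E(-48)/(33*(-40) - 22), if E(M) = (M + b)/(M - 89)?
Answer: 0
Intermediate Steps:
b = 48 (b = 4 + 44 = 48)
E(M) = (48 + M)/(-89 + M) (E(M) = (M + 48)/(M - 89) = (48 + M)/(-89 + M))
E(-48)/(33*(-40) - 22) = ((48 - 48)/(-89 - 48))/(33*(-40) - 22) = (0/(-137))/(-1320 - 22) = -1/137*0/(-1342) = 0*(-1/1342) = 0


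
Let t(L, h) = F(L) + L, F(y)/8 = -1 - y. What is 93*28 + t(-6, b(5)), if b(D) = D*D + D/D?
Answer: 2638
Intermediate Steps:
b(D) = 1 + D**2 (b(D) = D**2 + 1 = 1 + D**2)
F(y) = -8 - 8*y (F(y) = 8*(-1 - y) = -8 - 8*y)
t(L, h) = -8 - 7*L (t(L, h) = (-8 - 8*L) + L = -8 - 7*L)
93*28 + t(-6, b(5)) = 93*28 + (-8 - 7*(-6)) = 2604 + (-8 + 42) = 2604 + 34 = 2638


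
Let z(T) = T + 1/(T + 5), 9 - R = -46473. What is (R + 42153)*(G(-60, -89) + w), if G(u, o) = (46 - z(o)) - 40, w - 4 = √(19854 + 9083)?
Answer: 245725765/28 + 88635*√28937 ≈ 2.3854e+7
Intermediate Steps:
R = 46482 (R = 9 - 1*(-46473) = 9 + 46473 = 46482)
w = 4 + √28937 (w = 4 + √(19854 + 9083) = 4 + √28937 ≈ 174.11)
z(T) = T + 1/(5 + T)
G(u, o) = 6 - (1 + o² + 5*o)/(5 + o) (G(u, o) = (46 - (1 + o² + 5*o)/(5 + o)) - 40 = 6 - (1 + o² + 5*o)/(5 + o))
(R + 42153)*(G(-60, -89) + w) = (46482 + 42153)*((29 - 89 - 1*(-89)²)/(5 - 89) + (4 + √28937)) = 88635*((29 - 89 - 1*7921)/(-84) + (4 + √28937)) = 88635*(-(29 - 89 - 7921)/84 + (4 + √28937)) = 88635*(-1/84*(-7981) + (4 + √28937)) = 88635*(7981/84 + (4 + √28937)) = 88635*(8317/84 + √28937) = 245725765/28 + 88635*√28937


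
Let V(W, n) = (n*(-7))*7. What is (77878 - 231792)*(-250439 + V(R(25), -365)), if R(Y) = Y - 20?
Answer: 35793316356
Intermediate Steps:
R(Y) = -20 + Y
V(W, n) = -49*n (V(W, n) = -7*n*7 = -49*n)
(77878 - 231792)*(-250439 + V(R(25), -365)) = (77878 - 231792)*(-250439 - 49*(-365)) = -153914*(-250439 + 17885) = -153914*(-232554) = 35793316356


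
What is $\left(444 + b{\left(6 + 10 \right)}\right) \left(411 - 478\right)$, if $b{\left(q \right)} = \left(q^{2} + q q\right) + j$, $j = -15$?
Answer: $-63047$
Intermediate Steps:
$b{\left(q \right)} = -15 + 2 q^{2}$ ($b{\left(q \right)} = \left(q^{2} + q q\right) - 15 = \left(q^{2} + q^{2}\right) - 15 = 2 q^{2} - 15 = -15 + 2 q^{2}$)
$\left(444 + b{\left(6 + 10 \right)}\right) \left(411 - 478\right) = \left(444 - \left(15 - 2 \left(6 + 10\right)^{2}\right)\right) \left(411 - 478\right) = \left(444 - \left(15 - 2 \cdot 16^{2}\right)\right) \left(-67\right) = \left(444 + \left(-15 + 2 \cdot 256\right)\right) \left(-67\right) = \left(444 + \left(-15 + 512\right)\right) \left(-67\right) = \left(444 + 497\right) \left(-67\right) = 941 \left(-67\right) = -63047$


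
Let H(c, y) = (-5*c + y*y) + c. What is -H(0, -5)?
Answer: -25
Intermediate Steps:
H(c, y) = y² - 4*c (H(c, y) = (-5*c + y²) + c = (y² - 5*c) + c = y² - 4*c)
-H(0, -5) = -((-5)² - 4*0) = -(25 + 0) = -1*25 = -25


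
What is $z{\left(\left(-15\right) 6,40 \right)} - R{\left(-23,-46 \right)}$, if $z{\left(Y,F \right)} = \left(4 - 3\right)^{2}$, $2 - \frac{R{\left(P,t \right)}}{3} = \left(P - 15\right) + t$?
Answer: $-257$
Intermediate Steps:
$R{\left(P,t \right)} = 51 - 3 P - 3 t$ ($R{\left(P,t \right)} = 6 - 3 \left(\left(P - 15\right) + t\right) = 6 - 3 \left(\left(-15 + P\right) + t\right) = 6 - 3 \left(-15 + P + t\right) = 6 - \left(-45 + 3 P + 3 t\right) = 51 - 3 P - 3 t$)
$z{\left(Y,F \right)} = 1$ ($z{\left(Y,F \right)} = 1^{2} = 1$)
$z{\left(\left(-15\right) 6,40 \right)} - R{\left(-23,-46 \right)} = 1 - \left(51 - -69 - -138\right) = 1 - \left(51 + 69 + 138\right) = 1 - 258 = -257$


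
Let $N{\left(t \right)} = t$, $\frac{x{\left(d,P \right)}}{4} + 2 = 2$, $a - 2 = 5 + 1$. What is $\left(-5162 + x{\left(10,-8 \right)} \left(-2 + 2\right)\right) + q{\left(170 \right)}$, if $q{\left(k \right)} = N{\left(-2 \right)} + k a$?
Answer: $-3804$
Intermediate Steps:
$a = 8$ ($a = 2 + \left(5 + 1\right) = 2 + 6 = 8$)
$x{\left(d,P \right)} = 0$ ($x{\left(d,P \right)} = -8 + 4 \cdot 2 = -8 + 8 = 0$)
$q{\left(k \right)} = -2 + 8 k$ ($q{\left(k \right)} = -2 + k 8 = -2 + 8 k$)
$\left(-5162 + x{\left(10,-8 \right)} \left(-2 + 2\right)\right) + q{\left(170 \right)} = \left(-5162 + 0 \left(-2 + 2\right)\right) + \left(-2 + 8 \cdot 170\right) = \left(-5162 + 0 \cdot 0\right) + \left(-2 + 1360\right) = \left(-5162 + 0\right) + 1358 = -5162 + 1358 = -3804$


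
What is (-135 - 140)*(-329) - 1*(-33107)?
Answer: 123582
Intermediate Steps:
(-135 - 140)*(-329) - 1*(-33107) = -275*(-329) + 33107 = 90475 + 33107 = 123582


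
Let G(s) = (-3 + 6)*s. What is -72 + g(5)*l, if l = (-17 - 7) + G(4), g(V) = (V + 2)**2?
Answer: -660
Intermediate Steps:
G(s) = 3*s
g(V) = (2 + V)**2
l = -12 (l = (-17 - 7) + 3*4 = -24 + 12 = -12)
-72 + g(5)*l = -72 + (2 + 5)**2*(-12) = -72 + 7**2*(-12) = -72 + 49*(-12) = -72 - 588 = -660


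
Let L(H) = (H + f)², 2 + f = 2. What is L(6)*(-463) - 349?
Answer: -17017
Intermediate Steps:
f = 0 (f = -2 + 2 = 0)
L(H) = H² (L(H) = (H + 0)² = H²)
L(6)*(-463) - 349 = 6²*(-463) - 349 = 36*(-463) - 349 = -16668 - 349 = -17017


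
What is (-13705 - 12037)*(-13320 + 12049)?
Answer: 32718082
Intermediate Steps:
(-13705 - 12037)*(-13320 + 12049) = -25742*(-1271) = 32718082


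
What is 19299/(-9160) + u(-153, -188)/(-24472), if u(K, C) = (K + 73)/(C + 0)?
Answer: -2774698027/1316960680 ≈ -2.1069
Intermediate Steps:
u(K, C) = (73 + K)/C
19299/(-9160) + u(-153, -188)/(-24472) = 19299/(-9160) + ((73 - 153)/(-188))/(-24472) = 19299*(-1/9160) - 1/188*(-80)*(-1/24472) = -19299/9160 + (20/47)*(-1/24472) = -19299/9160 - 5/287546 = -2774698027/1316960680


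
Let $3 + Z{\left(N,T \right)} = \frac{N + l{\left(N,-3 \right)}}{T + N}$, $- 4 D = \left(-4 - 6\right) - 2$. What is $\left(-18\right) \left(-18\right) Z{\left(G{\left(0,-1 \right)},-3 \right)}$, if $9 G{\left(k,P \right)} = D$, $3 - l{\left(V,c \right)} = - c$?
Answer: $- \frac{2025}{2} \approx -1012.5$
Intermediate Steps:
$l{\left(V,c \right)} = 3 + c$ ($l{\left(V,c \right)} = 3 - - c = 3 + c$)
$D = 3$ ($D = - \frac{\left(-4 - 6\right) - 2}{4} = - \frac{-10 - 2}{4} = \left(- \frac{1}{4}\right) \left(-12\right) = 3$)
$G{\left(k,P \right)} = \frac{1}{3}$ ($G{\left(k,P \right)} = \frac{1}{9} \cdot 3 = \frac{1}{3}$)
$Z{\left(N,T \right)} = -3 + \frac{N}{N + T}$ ($Z{\left(N,T \right)} = -3 + \frac{N + \left(3 - 3\right)}{T + N} = -3 + \frac{N + 0}{N + T} = -3 + \frac{N}{N + T}$)
$\left(-18\right) \left(-18\right) Z{\left(G{\left(0,-1 \right)},-3 \right)} = \left(-18\right) \left(-18\right) \frac{\left(-3\right) \left(-3\right) - \frac{2}{3}}{\frac{1}{3} - 3} = 324 \frac{9 - \frac{2}{3}}{- \frac{8}{3}} = 324 \left(\left(- \frac{3}{8}\right) \frac{25}{3}\right) = 324 \left(- \frac{25}{8}\right) = - \frac{2025}{2}$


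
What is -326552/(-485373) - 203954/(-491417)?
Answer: 259466969026/238520543541 ≈ 1.0878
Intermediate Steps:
-326552/(-485373) - 203954/(-491417) = -326552*(-1/485373) - 203954*(-1/491417) = 326552/485373 + 203954/491417 = 259466969026/238520543541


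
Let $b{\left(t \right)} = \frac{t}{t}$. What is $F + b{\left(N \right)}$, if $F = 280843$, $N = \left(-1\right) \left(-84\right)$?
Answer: $280844$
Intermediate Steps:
$N = 84$
$b{\left(t \right)} = 1$
$F + b{\left(N \right)} = 280843 + 1 = 280844$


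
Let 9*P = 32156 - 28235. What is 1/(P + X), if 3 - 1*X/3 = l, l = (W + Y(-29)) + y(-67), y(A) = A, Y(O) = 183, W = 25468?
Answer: -3/228922 ≈ -1.3105e-5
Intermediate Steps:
P = 1307/3 (P = (32156 - 28235)/9 = (⅑)*3921 = 1307/3 ≈ 435.67)
l = 25584 (l = (25468 + 183) - 67 = 25651 - 67 = 25584)
X = -76743 (X = 9 - 3*25584 = 9 - 76752 = -76743)
1/(P + X) = 1/(1307/3 - 76743) = 1/(-228922/3) = -3/228922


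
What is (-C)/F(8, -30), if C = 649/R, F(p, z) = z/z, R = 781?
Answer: -59/71 ≈ -0.83099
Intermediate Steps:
F(p, z) = 1
C = 59/71 (C = 649/781 = 649*(1/781) = 59/71 ≈ 0.83099)
(-C)/F(8, -30) = -1*59/71/1 = -59/71*1 = -59/71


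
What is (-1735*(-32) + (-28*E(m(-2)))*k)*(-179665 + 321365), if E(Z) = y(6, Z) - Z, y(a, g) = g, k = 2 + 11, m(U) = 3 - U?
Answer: 7867184000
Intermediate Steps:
k = 13
E(Z) = 0 (E(Z) = Z - Z = 0)
(-1735*(-32) + (-28*E(m(-2)))*k)*(-179665 + 321365) = (-1735*(-32) - 28*0*13)*(-179665 + 321365) = (55520 + 0*13)*141700 = (55520 + 0)*141700 = 55520*141700 = 7867184000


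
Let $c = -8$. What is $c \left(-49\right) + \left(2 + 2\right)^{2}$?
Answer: $408$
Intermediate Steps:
$c \left(-49\right) + \left(2 + 2\right)^{2} = \left(-8\right) \left(-49\right) + \left(2 + 2\right)^{2} = 392 + 4^{2} = 392 + 16 = 408$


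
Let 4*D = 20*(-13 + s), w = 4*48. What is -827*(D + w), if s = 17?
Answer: -175324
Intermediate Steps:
w = 192
D = 20 (D = (20*(-13 + 17))/4 = (20*4)/4 = (¼)*80 = 20)
-827*(D + w) = -827*(20 + 192) = -827*212 = -175324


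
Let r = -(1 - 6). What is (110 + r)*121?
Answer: 13915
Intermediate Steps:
r = 5 (r = -1*(-5) = 5)
(110 + r)*121 = (110 + 5)*121 = 115*121 = 13915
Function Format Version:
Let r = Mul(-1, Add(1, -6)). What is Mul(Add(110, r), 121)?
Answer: 13915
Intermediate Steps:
r = 5 (r = Mul(-1, -5) = 5)
Mul(Add(110, r), 121) = Mul(Add(110, 5), 121) = Mul(115, 121) = 13915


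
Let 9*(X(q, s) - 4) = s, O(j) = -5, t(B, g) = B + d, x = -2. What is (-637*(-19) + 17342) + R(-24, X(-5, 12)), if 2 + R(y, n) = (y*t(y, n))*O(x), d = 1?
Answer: 26683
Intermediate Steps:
t(B, g) = 1 + B (t(B, g) = B + 1 = 1 + B)
X(q, s) = 4 + s/9
R(y, n) = -2 - 5*y*(1 + y) (R(y, n) = -2 + (y*(1 + y))*(-5) = -2 - 5*y*(1 + y))
(-637*(-19) + 17342) + R(-24, X(-5, 12)) = (-637*(-19) + 17342) + (-2 - 5*(-24)*(1 - 24)) = (12103 + 17342) + (-2 - 5*(-24)*(-23)) = 29445 + (-2 - 2760) = 29445 - 2762 = 26683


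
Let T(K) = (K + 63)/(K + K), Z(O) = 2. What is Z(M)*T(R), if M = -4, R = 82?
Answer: 145/82 ≈ 1.7683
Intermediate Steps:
T(K) = (63 + K)/(2*K) (T(K) = (63 + K)/((2*K)) = (63 + K)*(1/(2*K)) = (63 + K)/(2*K))
Z(M)*T(R) = 2*((½)*(63 + 82)/82) = 2*((½)*(1/82)*145) = 2*(145/164) = 145/82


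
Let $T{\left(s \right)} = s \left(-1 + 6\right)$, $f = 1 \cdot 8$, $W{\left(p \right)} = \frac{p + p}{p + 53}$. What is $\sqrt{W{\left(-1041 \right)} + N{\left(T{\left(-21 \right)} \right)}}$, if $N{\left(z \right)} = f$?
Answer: $\frac{\sqrt{2466542}}{494} \approx 3.1792$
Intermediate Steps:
$W{\left(p \right)} = \frac{2 p}{53 + p}$
$f = 8$
$T{\left(s \right)} = 5 s$ ($T{\left(s \right)} = s 5 = 5 s$)
$N{\left(z \right)} = 8$
$\sqrt{W{\left(-1041 \right)} + N{\left(T{\left(-21 \right)} \right)}} = \sqrt{2 \left(-1041\right) \frac{1}{53 - 1041} + 8} = \sqrt{2 \left(-1041\right) \frac{1}{-988} + 8} = \sqrt{2 \left(-1041\right) \left(- \frac{1}{988}\right) + 8} = \sqrt{\frac{1041}{494} + 8} = \sqrt{\frac{4993}{494}} = \frac{\sqrt{2466542}}{494}$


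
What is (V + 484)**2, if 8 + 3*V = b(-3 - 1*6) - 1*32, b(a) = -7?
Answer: 1974025/9 ≈ 2.1934e+5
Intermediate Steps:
V = -47/3 (V = -8/3 + (-7 - 1*32)/3 = -8/3 + (-7 - 32)/3 = -8/3 + (1/3)*(-39) = -8/3 - 13 = -47/3 ≈ -15.667)
(V + 484)**2 = (-47/3 + 484)**2 = (1405/3)**2 = 1974025/9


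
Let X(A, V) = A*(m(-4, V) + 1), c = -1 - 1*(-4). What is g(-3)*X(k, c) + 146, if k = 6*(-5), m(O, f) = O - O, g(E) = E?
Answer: 236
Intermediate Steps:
m(O, f) = 0
c = 3 (c = -1 + 4 = 3)
k = -30
X(A, V) = A (X(A, V) = A*(0 + 1) = A*1 = A)
g(-3)*X(k, c) + 146 = -3*(-30) + 146 = 90 + 146 = 236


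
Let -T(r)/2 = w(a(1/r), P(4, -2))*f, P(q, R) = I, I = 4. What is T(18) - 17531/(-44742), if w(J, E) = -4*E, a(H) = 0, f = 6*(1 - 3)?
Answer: -17163397/44742 ≈ -383.61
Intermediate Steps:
f = -12 (f = 6*(-2) = -12)
P(q, R) = 4
T(r) = -384 (T(r) = -2*(-4*4)*(-12) = -(-32)*(-12) = -2*192 = -384)
T(18) - 17531/(-44742) = -384 - 17531/(-44742) = -384 - 17531*(-1)/44742 = -384 - 1*(-17531/44742) = -384 + 17531/44742 = -17163397/44742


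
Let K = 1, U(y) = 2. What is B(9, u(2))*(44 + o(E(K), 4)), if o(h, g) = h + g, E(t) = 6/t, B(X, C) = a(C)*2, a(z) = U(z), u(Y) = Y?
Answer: 216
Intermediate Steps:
a(z) = 2
B(X, C) = 4 (B(X, C) = 2*2 = 4)
o(h, g) = g + h
B(9, u(2))*(44 + o(E(K), 4)) = 4*(44 + (4 + 6/1)) = 4*(44 + (4 + 6*1)) = 4*(44 + (4 + 6)) = 4*(44 + 10) = 4*54 = 216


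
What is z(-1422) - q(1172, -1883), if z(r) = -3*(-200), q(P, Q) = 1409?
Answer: -809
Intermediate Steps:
z(r) = 600
z(-1422) - q(1172, -1883) = 600 - 1*1409 = 600 - 1409 = -809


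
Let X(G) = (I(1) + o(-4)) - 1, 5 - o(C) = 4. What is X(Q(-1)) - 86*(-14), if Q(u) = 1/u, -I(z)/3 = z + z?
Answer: 1198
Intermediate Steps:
o(C) = 1 (o(C) = 5 - 1*4 = 5 - 4 = 1)
I(z) = -6*z (I(z) = -3*(z + z) = -6*z)
X(G) = -6 (X(G) = (-6*1 + 1) - 1 = (-6 + 1) - 1 = -5 - 1 = -6)
X(Q(-1)) - 86*(-14) = -6 - 86*(-14) = -6 + 1204 = 1198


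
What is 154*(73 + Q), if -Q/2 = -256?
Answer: 90090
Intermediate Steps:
Q = 512 (Q = -2*(-256) = 512)
154*(73 + Q) = 154*(73 + 512) = 154*585 = 90090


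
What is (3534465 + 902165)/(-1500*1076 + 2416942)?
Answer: 2218315/401471 ≈ 5.5255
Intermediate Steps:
(3534465 + 902165)/(-1500*1076 + 2416942) = 4436630/(-1614000 + 2416942) = 4436630/802942 = 4436630*(1/802942) = 2218315/401471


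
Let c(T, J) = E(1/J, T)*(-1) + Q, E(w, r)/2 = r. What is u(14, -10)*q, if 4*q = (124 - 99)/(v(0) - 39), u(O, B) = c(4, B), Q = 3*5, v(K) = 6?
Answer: -175/132 ≈ -1.3258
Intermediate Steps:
E(w, r) = 2*r
Q = 15
c(T, J) = 15 - 2*T (c(T, J) = (2*T)*(-1) + 15 = -2*T + 15 = 15 - 2*T)
u(O, B) = 7 (u(O, B) = 15 - 2*4 = 15 - 8 = 7)
q = -25/132 (q = ((124 - 99)/(6 - 39))/4 = (25/(-33))/4 = (25*(-1/33))/4 = (¼)*(-25/33) = -25/132 ≈ -0.18939)
u(14, -10)*q = 7*(-25/132) = -175/132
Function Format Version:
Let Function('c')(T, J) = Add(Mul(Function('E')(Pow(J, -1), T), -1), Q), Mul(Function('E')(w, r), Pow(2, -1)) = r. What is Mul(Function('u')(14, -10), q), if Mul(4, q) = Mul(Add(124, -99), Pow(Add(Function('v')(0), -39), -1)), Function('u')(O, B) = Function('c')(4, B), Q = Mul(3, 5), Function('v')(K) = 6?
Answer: Rational(-175, 132) ≈ -1.3258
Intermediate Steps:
Function('E')(w, r) = Mul(2, r)
Q = 15
Function('c')(T, J) = Add(15, Mul(-2, T)) (Function('c')(T, J) = Add(Mul(Mul(2, T), -1), 15) = Add(Mul(-2, T), 15) = Add(15, Mul(-2, T)))
Function('u')(O, B) = 7 (Function('u')(O, B) = Add(15, Mul(-2, 4)) = Add(15, -8) = 7)
q = Rational(-25, 132) (q = Mul(Rational(1, 4), Mul(Add(124, -99), Pow(Add(6, -39), -1))) = Mul(Rational(1, 4), Mul(25, Pow(-33, -1))) = Mul(Rational(1, 4), Mul(25, Rational(-1, 33))) = Mul(Rational(1, 4), Rational(-25, 33)) = Rational(-25, 132) ≈ -0.18939)
Mul(Function('u')(14, -10), q) = Mul(7, Rational(-25, 132)) = Rational(-175, 132)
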